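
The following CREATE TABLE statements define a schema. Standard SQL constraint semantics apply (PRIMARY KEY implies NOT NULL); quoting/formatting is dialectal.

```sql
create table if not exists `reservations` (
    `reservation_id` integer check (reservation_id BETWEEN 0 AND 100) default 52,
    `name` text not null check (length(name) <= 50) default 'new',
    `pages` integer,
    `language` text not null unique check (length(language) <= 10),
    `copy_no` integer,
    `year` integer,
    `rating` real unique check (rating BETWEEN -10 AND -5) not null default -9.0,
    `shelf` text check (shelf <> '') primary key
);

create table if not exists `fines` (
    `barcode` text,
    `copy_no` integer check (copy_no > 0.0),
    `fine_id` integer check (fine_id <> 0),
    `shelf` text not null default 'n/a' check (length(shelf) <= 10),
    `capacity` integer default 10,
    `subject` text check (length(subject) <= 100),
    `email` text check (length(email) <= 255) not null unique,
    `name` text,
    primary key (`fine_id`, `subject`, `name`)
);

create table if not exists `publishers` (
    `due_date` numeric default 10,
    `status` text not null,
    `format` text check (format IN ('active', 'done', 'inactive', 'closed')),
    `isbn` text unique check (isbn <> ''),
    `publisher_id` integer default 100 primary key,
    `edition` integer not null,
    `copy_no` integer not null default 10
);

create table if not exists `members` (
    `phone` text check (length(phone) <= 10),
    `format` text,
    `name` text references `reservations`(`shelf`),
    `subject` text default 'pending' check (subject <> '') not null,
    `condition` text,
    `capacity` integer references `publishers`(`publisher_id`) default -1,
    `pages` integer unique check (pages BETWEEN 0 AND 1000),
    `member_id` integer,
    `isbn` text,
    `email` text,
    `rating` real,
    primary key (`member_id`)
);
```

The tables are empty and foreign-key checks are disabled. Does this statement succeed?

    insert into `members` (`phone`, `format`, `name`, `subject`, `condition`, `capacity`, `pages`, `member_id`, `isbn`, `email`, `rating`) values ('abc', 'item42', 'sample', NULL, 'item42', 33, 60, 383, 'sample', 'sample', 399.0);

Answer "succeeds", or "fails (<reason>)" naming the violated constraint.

subject is explicitly set to NULL, but subject is declared NOT NULL.

fails (NOT NULL on subject)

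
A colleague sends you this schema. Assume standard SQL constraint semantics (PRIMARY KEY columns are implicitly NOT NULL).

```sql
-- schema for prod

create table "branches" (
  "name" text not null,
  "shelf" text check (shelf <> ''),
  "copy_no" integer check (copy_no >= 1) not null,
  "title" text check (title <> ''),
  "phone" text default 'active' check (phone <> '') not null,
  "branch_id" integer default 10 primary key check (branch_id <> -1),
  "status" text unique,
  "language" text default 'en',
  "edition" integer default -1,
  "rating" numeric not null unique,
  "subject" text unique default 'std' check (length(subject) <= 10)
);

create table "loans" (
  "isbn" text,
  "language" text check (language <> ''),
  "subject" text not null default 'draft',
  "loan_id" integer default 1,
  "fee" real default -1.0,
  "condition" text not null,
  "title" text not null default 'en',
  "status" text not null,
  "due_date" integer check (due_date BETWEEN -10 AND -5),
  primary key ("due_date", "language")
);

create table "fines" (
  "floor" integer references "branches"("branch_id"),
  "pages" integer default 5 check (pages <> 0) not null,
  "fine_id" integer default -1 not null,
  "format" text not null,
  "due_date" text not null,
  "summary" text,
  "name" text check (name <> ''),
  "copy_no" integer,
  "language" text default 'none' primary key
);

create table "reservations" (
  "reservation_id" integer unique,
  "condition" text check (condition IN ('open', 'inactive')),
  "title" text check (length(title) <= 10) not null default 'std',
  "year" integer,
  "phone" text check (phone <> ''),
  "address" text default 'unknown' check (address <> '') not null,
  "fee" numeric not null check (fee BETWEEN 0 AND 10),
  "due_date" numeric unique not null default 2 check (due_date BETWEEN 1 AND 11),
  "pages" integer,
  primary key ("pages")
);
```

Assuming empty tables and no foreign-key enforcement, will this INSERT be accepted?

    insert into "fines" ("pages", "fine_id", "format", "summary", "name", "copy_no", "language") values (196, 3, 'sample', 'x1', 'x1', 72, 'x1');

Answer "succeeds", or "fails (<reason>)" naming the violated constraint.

due_date is omitted from the column list and has no DEFAULT, so it would receive NULL.
But due_date is declared NOT NULL.

fails (NOT NULL on due_date)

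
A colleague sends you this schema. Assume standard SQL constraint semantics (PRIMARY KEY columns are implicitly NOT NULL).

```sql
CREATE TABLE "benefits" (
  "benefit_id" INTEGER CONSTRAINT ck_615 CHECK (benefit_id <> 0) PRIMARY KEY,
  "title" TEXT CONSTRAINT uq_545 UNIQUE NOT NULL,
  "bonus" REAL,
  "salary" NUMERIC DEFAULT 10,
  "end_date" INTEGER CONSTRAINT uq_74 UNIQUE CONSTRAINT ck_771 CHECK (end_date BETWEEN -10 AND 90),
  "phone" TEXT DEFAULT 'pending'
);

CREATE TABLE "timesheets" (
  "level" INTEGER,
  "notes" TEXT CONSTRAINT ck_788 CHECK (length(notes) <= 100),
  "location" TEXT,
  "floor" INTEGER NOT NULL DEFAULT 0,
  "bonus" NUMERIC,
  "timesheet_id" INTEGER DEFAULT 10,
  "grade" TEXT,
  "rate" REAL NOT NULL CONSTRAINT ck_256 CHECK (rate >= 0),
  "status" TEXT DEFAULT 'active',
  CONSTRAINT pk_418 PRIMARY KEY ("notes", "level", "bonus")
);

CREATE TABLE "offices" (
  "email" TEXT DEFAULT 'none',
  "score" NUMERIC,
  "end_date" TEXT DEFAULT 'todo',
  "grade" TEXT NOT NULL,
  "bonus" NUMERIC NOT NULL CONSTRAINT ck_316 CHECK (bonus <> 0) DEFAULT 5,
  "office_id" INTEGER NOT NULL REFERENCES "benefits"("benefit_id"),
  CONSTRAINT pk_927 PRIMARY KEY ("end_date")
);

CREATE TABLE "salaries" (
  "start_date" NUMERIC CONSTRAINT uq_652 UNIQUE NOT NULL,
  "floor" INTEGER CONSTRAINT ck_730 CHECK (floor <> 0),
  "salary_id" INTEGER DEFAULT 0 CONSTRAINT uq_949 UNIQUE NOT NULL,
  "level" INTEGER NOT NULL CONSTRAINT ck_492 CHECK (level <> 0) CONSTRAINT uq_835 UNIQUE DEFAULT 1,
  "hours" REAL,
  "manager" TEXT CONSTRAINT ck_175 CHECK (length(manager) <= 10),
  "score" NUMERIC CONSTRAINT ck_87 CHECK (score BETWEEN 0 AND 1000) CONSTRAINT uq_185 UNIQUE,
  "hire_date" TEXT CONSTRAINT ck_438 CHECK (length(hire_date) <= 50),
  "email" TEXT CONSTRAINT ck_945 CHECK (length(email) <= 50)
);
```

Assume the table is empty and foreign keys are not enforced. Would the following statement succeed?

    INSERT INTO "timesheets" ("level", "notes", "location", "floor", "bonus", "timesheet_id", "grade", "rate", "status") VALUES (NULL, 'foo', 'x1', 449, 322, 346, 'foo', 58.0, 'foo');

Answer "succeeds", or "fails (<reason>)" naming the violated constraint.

level is explicitly set to NULL, but level is part of the PRIMARY KEY (implied NOT NULL).

fails (NOT NULL on level)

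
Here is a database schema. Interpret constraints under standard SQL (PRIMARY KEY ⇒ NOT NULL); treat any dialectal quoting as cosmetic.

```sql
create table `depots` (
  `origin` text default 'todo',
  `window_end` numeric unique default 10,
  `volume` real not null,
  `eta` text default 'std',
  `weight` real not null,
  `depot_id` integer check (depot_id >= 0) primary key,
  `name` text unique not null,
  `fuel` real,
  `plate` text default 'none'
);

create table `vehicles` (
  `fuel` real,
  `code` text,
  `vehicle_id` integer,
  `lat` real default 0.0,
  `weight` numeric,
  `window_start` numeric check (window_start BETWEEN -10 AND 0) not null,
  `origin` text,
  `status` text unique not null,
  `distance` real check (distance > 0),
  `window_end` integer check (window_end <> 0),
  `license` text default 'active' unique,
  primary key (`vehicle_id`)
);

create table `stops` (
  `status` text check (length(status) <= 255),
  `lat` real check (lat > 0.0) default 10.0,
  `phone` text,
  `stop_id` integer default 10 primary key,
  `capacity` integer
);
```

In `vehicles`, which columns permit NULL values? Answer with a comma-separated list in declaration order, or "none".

fuel, code, lat, weight, origin, distance, window_end, license

- fuel: no NOT NULL constraint applies → nullable.
- code: no NOT NULL constraint applies → nullable.
- vehicle_id: part of the PRIMARY KEY, which implies NOT NULL → not nullable.
- lat: DEFAULT only fills an omitted column; an explicit NULL is still allowed → nullable.
- weight: no NOT NULL constraint applies → nullable.
- window_start: declared NOT NULL → not nullable.
- origin: no NOT NULL constraint applies → nullable.
- status: declared NOT NULL → not nullable.
- distance: CHECK does not forbid NULL (a CHECK constraint passes when its expression is NULL) → nullable.
- window_end: CHECK does not forbid NULL (a CHECK constraint passes when its expression is NULL) → nullable.
- license: UNIQUE does not imply NOT NULL → nullable.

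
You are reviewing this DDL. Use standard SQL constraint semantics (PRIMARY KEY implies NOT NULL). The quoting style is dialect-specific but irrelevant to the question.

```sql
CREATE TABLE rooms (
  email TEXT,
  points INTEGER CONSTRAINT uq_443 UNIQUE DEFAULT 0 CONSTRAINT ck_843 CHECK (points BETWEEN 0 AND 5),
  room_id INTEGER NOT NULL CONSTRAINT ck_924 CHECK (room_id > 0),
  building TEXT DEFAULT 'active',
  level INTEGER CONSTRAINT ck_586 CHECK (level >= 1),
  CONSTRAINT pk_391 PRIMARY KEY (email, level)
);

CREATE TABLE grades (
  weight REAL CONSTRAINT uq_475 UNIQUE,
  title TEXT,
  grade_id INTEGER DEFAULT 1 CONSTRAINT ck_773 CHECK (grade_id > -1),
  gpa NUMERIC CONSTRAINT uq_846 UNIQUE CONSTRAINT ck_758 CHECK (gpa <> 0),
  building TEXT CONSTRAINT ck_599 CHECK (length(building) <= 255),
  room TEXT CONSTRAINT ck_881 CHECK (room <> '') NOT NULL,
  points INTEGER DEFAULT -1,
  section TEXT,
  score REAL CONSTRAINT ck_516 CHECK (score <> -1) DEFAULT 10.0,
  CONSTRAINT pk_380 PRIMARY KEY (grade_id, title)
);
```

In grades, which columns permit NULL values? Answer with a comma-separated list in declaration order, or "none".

weight, gpa, building, points, section, score

- weight: UNIQUE does not imply NOT NULL → nullable.
- title: part of the PRIMARY KEY, which implies NOT NULL → not nullable.
- grade_id: part of the PRIMARY KEY, which implies NOT NULL → not nullable.
- gpa: CHECK does not forbid NULL (a CHECK constraint passes when its expression is NULL) → nullable.
- building: CHECK does not forbid NULL (a CHECK constraint passes when its expression is NULL) → nullable.
- room: declared NOT NULL → not nullable.
- points: DEFAULT only fills an omitted column; an explicit NULL is still allowed → nullable.
- section: no NOT NULL constraint applies → nullable.
- score: CHECK does not forbid NULL (a CHECK constraint passes when its expression is NULL) → nullable.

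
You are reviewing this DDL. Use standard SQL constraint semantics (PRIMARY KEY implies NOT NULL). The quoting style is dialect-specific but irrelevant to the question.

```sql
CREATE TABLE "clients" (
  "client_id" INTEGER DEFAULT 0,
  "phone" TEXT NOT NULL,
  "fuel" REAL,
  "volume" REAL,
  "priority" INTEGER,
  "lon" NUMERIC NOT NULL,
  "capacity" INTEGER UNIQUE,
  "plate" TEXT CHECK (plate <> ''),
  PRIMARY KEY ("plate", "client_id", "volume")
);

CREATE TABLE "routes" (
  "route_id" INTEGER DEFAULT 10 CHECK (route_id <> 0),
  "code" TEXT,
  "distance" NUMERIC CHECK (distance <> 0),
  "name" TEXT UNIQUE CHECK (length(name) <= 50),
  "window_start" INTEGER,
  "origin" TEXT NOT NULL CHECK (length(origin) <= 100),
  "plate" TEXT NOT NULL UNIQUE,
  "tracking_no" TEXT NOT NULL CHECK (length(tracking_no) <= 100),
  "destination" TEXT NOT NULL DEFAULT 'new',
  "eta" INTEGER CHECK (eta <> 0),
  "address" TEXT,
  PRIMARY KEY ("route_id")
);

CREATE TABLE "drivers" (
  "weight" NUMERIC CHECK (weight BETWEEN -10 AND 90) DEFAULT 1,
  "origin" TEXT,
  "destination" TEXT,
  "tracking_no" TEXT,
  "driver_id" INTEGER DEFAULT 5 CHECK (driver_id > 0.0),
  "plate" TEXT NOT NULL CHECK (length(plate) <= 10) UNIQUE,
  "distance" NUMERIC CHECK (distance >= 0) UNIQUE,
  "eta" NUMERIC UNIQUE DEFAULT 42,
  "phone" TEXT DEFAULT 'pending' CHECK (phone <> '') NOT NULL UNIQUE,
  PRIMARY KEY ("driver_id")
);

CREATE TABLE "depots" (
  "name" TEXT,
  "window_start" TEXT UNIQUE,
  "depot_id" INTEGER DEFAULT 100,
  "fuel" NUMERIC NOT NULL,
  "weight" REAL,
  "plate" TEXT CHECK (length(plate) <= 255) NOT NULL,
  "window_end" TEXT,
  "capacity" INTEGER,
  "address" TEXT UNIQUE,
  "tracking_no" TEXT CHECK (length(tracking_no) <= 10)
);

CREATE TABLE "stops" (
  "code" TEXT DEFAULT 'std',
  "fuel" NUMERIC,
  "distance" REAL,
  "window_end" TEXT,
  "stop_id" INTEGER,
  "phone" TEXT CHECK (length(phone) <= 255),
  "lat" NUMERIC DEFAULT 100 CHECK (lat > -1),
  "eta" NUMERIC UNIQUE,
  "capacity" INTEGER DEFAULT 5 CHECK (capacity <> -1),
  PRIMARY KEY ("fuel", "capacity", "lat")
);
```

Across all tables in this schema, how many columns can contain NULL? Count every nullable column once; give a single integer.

clients: 3 nullable (fuel, priority, capacity — PK (plate, client_id, volume) and explicit NOT NULL columns excluded).
routes: 6 nullable (code, distance, name, window_start, eta, address — PK (route_id) and explicit NOT NULL columns excluded).
drivers: 6 nullable (weight, origin, destination, tracking_no, distance, eta — PK (driver_id) and explicit NOT NULL columns excluded).
depots: 8 nullable (name, window_start, depot_id, weight, window_end, capacity, address, tracking_no — PK none and explicit NOT NULL columns excluded).
stops: 6 nullable (code, distance, window_end, stop_id, phone, eta — PK (fuel, capacity, lat) and explicit NOT NULL columns excluded).
Total: 3 + 6 + 6 + 8 + 6 = 29.

29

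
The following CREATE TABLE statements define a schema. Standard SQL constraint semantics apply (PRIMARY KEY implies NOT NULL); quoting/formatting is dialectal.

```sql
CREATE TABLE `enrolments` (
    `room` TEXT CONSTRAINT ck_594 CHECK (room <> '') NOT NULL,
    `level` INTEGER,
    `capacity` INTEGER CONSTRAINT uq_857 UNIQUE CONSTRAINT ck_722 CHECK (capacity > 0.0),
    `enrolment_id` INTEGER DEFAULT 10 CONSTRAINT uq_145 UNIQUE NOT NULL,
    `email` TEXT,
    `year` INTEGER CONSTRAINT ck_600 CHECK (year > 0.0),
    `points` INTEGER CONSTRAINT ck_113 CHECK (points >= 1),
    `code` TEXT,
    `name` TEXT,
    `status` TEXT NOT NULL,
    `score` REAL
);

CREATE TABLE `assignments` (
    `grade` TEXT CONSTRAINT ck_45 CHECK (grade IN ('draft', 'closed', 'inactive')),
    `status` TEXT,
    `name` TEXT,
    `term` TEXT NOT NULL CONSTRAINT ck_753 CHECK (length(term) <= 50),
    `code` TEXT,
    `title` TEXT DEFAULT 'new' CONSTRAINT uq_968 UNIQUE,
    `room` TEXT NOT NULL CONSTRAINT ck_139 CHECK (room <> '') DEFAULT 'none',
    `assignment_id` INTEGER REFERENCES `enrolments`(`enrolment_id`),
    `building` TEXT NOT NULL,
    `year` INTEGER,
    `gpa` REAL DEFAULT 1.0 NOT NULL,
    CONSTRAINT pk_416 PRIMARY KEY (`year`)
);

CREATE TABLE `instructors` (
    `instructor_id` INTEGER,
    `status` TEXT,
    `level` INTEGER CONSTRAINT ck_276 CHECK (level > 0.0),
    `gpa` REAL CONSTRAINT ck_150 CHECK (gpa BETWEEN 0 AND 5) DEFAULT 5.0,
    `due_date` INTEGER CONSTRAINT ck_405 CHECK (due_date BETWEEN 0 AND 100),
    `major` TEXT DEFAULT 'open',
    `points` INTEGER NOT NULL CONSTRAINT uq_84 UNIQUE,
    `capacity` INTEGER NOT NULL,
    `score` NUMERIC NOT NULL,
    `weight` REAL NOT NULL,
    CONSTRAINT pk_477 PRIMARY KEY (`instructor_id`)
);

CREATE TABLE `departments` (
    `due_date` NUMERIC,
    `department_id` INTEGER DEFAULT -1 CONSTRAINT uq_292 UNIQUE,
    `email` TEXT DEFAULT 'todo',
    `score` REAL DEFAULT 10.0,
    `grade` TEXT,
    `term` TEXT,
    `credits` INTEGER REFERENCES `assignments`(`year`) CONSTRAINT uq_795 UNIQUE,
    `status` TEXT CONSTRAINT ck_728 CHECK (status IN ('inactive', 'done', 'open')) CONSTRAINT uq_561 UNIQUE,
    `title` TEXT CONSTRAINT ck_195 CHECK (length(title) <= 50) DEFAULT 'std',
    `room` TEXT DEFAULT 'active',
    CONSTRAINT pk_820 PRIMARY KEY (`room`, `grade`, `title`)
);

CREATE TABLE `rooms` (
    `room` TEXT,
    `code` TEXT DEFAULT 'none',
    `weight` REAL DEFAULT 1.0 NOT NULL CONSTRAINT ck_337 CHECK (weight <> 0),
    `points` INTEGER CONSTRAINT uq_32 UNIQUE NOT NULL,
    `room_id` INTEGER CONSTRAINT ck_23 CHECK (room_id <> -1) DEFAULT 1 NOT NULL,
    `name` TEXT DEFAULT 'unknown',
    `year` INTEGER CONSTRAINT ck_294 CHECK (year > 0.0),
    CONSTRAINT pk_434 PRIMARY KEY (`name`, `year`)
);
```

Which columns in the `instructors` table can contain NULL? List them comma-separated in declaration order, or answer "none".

status, level, gpa, due_date, major

- instructor_id: part of the PRIMARY KEY, which implies NOT NULL → not nullable.
- status: no NOT NULL constraint applies → nullable.
- level: CHECK does not forbid NULL (a CHECK constraint passes when its expression is NULL) → nullable.
- gpa: CHECK does not forbid NULL (a CHECK constraint passes when its expression is NULL) → nullable.
- due_date: CHECK does not forbid NULL (a CHECK constraint passes when its expression is NULL) → nullable.
- major: DEFAULT only fills an omitted column; an explicit NULL is still allowed → nullable.
- points: declared NOT NULL → not nullable.
- capacity: declared NOT NULL → not nullable.
- score: declared NOT NULL → not nullable.
- weight: declared NOT NULL → not nullable.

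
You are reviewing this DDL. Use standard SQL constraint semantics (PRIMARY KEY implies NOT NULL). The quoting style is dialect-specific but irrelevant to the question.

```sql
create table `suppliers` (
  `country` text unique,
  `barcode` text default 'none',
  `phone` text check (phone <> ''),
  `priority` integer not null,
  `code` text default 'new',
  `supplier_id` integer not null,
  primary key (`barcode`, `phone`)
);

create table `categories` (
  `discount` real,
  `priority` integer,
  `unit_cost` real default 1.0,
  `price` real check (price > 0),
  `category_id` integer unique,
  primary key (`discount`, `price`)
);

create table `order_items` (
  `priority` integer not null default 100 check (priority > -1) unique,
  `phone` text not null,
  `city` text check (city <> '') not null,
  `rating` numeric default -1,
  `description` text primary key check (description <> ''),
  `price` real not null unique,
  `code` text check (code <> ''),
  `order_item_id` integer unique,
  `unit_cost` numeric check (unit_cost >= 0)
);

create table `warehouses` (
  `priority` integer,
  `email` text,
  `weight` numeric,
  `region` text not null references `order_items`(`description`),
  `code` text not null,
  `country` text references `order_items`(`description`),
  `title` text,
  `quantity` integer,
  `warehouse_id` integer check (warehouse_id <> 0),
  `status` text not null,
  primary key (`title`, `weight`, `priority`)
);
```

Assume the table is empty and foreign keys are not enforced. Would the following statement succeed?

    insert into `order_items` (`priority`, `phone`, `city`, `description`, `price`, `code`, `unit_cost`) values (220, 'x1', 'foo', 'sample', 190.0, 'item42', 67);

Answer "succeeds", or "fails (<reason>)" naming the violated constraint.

NOT NULL columns: city is supplied; description is supplied; phone is supplied; price is supplied; priority is supplied.
CHECK constraints: 220 satisfies (priority > -1); 'foo' satisfies (city <> ''); 'sample' satisfies (description <> ''); 'item42' satisfies (code <> ''); 67 satisfies (unit_cost >= 0).
No constraint is violated.

succeeds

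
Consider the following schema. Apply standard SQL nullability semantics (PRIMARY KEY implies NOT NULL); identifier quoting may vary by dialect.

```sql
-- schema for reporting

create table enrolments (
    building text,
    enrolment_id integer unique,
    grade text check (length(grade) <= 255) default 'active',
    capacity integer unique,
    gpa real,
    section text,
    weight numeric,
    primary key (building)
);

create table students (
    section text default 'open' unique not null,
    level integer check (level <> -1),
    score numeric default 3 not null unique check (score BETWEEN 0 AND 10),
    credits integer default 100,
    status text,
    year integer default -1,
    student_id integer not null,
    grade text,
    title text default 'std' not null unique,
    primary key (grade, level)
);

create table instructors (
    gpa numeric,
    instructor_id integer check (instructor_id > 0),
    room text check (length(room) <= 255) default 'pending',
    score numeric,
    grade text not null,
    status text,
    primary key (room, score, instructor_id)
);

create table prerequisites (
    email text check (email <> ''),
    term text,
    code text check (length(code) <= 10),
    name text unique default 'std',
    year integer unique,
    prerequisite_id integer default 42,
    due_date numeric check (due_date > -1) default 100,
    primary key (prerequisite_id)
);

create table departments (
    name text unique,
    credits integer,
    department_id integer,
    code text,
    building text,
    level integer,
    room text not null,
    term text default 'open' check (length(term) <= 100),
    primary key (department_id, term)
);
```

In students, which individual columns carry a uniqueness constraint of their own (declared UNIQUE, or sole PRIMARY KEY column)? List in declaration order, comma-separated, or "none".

section, score, title

- section: declared UNIQUE → unique.
- level: part of a composite PRIMARY KEY — only the tuple is unique, not this column on its own.
- score: declared UNIQUE → unique.
- credits: no UNIQUE or single-column PK constraint.
- status: no UNIQUE or single-column PK constraint.
- year: no UNIQUE or single-column PK constraint.
- student_id: no UNIQUE or single-column PK constraint.
- grade: part of a composite PRIMARY KEY — only the tuple is unique, not this column on its own.
- title: declared UNIQUE → unique.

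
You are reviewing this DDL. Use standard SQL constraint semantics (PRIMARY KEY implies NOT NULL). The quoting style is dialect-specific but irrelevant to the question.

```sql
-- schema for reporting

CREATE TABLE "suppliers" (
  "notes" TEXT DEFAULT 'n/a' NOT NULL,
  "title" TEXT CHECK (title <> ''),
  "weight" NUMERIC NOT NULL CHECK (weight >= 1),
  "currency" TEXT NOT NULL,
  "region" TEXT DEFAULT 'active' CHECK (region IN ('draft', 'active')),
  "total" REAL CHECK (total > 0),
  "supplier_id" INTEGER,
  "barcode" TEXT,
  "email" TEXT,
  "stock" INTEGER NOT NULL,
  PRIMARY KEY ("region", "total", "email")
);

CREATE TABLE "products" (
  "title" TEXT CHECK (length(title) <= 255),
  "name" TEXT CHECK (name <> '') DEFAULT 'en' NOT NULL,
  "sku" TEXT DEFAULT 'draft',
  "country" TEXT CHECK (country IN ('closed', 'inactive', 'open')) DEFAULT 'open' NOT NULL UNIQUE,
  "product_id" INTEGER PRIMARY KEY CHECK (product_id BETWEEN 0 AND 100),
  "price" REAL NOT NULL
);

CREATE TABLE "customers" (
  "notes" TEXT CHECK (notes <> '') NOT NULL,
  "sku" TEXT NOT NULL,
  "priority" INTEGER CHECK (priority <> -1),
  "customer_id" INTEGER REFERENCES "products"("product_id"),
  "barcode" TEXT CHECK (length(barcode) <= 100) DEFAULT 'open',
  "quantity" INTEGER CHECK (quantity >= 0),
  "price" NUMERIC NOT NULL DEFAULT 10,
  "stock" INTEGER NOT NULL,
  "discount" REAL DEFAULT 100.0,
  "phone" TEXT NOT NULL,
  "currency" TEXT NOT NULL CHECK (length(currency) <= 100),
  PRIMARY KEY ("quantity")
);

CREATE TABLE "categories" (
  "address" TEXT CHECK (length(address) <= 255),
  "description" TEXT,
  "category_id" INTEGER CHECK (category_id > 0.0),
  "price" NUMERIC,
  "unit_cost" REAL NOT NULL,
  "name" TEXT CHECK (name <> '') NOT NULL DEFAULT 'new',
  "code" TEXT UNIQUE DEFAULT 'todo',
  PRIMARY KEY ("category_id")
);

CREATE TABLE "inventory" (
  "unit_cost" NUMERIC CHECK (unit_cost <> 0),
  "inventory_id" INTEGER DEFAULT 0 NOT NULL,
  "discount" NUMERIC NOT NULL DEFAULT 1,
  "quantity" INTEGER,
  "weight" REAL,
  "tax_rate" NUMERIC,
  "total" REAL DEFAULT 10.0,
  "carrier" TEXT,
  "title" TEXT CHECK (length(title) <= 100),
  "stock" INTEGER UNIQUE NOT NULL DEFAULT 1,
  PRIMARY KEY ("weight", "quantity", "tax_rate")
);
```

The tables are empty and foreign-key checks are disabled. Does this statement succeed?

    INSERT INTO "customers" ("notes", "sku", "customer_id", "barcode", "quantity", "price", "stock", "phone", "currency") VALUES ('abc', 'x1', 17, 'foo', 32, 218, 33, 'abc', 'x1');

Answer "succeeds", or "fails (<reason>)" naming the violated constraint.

NOT NULL columns: currency is supplied; notes is supplied; phone is supplied; price is supplied; quantity is supplied; sku is supplied; stock is supplied.
CHECK constraints: 'abc' satisfies (notes <> ''); 'foo' satisfies (length(barcode) <= 100); 32 satisfies (quantity >= 0); 'x1' satisfies (length(currency) <= 100).
No constraint is violated.

succeeds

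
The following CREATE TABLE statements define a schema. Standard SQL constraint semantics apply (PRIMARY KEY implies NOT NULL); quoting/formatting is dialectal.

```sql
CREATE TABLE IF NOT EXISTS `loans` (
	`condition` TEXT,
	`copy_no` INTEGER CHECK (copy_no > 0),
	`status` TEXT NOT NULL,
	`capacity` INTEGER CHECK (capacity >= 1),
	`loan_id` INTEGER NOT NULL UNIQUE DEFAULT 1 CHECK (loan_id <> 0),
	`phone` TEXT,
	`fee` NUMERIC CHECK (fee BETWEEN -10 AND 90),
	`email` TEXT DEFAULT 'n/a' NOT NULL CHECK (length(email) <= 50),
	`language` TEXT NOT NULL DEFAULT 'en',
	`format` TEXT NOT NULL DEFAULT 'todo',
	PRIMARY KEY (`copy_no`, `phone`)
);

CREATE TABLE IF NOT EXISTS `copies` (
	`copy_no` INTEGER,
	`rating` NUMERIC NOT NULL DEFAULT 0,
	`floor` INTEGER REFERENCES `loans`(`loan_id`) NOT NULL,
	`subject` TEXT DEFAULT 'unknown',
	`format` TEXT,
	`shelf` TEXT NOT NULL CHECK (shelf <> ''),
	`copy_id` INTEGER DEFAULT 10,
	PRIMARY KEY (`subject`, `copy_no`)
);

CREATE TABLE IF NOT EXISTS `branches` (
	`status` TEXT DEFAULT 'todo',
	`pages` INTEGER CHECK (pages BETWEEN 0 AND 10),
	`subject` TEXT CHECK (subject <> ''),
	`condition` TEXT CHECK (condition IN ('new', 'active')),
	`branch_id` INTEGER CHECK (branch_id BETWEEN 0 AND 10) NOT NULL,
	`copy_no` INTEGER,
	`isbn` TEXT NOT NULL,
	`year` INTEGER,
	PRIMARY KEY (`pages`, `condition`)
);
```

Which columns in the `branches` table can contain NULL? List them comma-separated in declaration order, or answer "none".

- status: DEFAULT only fills an omitted column; an explicit NULL is still allowed → nullable.
- pages: part of the PRIMARY KEY, which implies NOT NULL → not nullable.
- subject: CHECK does not forbid NULL (a CHECK constraint passes when its expression is NULL) → nullable.
- condition: part of the PRIMARY KEY, which implies NOT NULL → not nullable.
- branch_id: declared NOT NULL → not nullable.
- copy_no: no NOT NULL constraint applies → nullable.
- isbn: declared NOT NULL → not nullable.
- year: no NOT NULL constraint applies → nullable.

status, subject, copy_no, year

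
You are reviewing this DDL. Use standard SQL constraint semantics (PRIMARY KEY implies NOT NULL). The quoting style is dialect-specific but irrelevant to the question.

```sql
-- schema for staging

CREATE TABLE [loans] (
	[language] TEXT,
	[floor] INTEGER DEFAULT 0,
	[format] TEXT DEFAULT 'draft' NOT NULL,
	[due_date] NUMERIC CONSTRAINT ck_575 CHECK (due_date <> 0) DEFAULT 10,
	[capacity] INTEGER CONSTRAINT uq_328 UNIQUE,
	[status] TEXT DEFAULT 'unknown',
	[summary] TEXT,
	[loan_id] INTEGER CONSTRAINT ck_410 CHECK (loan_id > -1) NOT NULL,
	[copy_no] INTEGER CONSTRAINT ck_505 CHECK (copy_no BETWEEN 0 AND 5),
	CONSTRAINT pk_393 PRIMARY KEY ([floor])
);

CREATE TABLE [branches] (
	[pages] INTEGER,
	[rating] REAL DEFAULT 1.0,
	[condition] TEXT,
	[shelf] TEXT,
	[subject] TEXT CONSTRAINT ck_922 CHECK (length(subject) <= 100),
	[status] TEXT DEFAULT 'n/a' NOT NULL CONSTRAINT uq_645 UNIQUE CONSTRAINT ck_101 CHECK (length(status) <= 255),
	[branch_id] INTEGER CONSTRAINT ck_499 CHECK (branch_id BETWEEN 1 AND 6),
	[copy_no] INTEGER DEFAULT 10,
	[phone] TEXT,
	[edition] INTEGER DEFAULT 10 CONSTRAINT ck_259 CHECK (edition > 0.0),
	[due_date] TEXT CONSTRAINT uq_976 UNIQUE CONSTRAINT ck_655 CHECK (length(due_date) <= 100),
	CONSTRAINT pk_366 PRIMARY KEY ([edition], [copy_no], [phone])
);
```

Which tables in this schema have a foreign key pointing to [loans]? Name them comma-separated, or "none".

none

No REFERENCES clause anywhere in the schema names loans.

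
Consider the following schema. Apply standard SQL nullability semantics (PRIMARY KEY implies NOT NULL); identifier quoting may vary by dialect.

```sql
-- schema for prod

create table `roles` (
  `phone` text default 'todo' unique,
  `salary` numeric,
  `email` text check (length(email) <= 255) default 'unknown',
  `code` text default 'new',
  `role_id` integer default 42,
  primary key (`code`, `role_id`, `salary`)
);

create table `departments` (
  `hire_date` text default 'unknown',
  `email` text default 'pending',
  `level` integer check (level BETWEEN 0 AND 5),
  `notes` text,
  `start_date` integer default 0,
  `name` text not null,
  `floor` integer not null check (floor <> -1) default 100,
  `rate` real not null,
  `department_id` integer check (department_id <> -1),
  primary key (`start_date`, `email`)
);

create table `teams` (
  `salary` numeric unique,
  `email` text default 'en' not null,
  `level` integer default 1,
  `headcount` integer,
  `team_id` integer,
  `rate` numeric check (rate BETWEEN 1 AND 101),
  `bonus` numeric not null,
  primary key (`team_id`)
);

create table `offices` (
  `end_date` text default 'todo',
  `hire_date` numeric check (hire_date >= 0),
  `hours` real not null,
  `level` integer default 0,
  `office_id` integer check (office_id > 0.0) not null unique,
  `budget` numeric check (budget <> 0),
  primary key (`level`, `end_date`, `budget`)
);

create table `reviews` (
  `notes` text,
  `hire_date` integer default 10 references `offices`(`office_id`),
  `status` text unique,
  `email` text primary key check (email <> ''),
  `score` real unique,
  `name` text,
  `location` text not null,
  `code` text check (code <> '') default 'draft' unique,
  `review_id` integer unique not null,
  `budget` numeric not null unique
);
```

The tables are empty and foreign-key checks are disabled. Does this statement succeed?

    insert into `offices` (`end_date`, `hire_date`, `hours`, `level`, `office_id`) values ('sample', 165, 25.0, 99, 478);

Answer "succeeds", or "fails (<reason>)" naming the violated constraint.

fails (NOT NULL on budget)

budget is omitted from the column list and has no DEFAULT, so it would receive NULL.
But budget is part of the PRIMARY KEY (implied NOT NULL).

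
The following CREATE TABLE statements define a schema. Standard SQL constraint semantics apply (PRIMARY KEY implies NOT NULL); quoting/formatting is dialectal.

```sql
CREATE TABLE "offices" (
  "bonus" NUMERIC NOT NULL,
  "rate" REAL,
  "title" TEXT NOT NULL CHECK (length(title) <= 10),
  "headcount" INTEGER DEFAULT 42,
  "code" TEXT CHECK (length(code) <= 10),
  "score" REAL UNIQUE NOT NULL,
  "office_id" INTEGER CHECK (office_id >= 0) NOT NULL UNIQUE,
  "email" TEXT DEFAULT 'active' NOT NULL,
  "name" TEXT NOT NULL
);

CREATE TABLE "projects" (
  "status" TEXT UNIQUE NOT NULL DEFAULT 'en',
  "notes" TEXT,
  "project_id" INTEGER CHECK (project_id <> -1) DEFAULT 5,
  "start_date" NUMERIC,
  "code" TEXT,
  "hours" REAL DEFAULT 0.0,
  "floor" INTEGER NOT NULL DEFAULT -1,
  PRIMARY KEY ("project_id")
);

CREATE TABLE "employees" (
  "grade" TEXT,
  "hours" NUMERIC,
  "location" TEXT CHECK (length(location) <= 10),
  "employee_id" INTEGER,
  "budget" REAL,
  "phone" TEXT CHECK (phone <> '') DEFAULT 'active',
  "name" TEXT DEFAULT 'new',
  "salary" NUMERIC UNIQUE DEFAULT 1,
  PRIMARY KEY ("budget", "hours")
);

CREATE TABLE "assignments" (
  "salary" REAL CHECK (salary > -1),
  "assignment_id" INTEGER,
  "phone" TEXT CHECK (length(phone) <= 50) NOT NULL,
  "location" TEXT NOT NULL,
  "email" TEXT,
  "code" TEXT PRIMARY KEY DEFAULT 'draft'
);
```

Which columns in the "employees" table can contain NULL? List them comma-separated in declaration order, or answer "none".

grade, location, employee_id, phone, name, salary

- grade: no NOT NULL constraint applies → nullable.
- hours: part of the PRIMARY KEY, which implies NOT NULL → not nullable.
- location: CHECK does not forbid NULL (a CHECK constraint passes when its expression is NULL) → nullable.
- employee_id: no NOT NULL constraint applies → nullable.
- budget: part of the PRIMARY KEY, which implies NOT NULL → not nullable.
- phone: CHECK does not forbid NULL (a CHECK constraint passes when its expression is NULL) → nullable.
- name: DEFAULT only fills an omitted column; an explicit NULL is still allowed → nullable.
- salary: UNIQUE does not imply NOT NULL → nullable.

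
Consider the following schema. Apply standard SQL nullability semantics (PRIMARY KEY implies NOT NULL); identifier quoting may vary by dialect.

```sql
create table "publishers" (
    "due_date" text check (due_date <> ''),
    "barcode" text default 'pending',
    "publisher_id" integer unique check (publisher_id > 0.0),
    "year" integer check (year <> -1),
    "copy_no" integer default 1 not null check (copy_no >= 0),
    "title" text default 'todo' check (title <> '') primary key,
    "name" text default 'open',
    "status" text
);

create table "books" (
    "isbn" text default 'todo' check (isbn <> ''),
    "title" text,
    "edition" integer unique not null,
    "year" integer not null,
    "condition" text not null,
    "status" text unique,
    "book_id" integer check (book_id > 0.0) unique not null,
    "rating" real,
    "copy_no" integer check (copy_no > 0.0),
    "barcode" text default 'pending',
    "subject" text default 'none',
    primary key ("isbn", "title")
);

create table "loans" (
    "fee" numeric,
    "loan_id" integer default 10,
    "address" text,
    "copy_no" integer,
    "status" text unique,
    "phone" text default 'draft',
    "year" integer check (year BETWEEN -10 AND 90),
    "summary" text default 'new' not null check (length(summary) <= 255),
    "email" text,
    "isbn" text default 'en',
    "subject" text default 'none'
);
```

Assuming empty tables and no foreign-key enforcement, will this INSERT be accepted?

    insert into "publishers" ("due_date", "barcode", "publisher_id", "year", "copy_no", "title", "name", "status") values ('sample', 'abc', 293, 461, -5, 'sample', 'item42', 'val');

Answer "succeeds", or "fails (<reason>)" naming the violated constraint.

fails (CHECK on copy_no)

The value -5 for copy_no violates CHECK (copy_no >= 0).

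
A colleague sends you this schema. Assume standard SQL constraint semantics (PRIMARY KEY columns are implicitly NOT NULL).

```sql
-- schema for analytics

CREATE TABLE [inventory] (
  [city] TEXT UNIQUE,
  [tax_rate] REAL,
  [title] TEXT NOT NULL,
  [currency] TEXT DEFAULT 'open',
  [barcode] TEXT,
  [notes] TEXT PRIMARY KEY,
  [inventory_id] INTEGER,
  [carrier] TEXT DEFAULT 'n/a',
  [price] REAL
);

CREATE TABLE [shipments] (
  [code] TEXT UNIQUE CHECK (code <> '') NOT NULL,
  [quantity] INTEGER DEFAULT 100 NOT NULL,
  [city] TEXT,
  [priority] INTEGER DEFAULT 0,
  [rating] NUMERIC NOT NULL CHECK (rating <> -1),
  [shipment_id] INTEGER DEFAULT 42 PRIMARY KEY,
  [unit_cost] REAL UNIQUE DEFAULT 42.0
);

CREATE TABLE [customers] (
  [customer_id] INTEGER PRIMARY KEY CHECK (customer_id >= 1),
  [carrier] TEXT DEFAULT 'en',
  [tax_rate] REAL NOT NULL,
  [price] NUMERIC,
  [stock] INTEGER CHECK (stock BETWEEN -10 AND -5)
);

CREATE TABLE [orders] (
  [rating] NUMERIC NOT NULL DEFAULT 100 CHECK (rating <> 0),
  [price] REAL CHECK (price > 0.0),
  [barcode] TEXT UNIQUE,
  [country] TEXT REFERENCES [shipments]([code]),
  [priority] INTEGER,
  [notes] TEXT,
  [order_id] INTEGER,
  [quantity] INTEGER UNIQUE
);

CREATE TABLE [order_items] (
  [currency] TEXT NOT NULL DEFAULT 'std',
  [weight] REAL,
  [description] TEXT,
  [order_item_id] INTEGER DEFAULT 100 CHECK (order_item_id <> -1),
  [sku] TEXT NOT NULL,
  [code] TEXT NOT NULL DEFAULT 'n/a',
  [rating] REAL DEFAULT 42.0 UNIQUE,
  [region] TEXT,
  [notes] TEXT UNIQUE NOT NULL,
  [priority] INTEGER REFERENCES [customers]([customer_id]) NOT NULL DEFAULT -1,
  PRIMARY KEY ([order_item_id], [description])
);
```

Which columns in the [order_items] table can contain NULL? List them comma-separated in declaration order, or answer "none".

- currency: declared NOT NULL → not nullable.
- weight: no NOT NULL constraint applies → nullable.
- description: part of the PRIMARY KEY, which implies NOT NULL → not nullable.
- order_item_id: part of the PRIMARY KEY, which implies NOT NULL → not nullable.
- sku: declared NOT NULL → not nullable.
- code: declared NOT NULL → not nullable.
- rating: UNIQUE does not imply NOT NULL → nullable.
- region: no NOT NULL constraint applies → nullable.
- notes: declared NOT NULL → not nullable.
- priority: declared NOT NULL → not nullable.

weight, rating, region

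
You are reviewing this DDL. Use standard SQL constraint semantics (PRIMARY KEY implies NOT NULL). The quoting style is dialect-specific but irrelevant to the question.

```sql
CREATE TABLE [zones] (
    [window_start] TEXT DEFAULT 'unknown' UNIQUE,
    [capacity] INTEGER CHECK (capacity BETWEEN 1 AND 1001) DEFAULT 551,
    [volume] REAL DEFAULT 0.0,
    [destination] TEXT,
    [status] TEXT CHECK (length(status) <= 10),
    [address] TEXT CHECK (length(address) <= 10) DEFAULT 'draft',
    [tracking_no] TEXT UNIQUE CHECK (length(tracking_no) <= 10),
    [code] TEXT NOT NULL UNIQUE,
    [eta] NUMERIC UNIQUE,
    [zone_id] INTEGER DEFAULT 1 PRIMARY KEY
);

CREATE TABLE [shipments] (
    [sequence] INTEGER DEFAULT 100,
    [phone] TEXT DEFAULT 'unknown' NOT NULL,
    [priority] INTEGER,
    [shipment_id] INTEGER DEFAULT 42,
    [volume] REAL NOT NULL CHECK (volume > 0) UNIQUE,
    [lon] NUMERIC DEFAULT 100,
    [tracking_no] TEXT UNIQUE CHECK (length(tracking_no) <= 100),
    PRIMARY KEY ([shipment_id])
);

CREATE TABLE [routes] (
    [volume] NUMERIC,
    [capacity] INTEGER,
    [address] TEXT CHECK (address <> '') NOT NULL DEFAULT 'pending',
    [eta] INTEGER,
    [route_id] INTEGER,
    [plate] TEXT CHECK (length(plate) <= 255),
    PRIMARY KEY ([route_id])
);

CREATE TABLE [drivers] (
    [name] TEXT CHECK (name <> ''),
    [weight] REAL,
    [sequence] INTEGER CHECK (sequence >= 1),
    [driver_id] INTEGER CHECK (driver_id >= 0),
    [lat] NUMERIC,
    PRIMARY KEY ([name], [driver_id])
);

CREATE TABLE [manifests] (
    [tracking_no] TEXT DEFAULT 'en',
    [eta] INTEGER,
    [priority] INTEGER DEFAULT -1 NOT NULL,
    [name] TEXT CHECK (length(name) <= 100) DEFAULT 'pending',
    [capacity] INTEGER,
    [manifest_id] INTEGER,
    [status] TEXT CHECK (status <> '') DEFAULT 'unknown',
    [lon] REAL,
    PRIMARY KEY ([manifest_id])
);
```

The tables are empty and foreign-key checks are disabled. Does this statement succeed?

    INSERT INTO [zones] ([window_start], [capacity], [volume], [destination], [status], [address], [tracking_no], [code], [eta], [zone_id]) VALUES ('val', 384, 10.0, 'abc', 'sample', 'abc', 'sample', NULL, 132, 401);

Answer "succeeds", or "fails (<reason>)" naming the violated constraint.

code is explicitly set to NULL, but code is declared NOT NULL.

fails (NOT NULL on code)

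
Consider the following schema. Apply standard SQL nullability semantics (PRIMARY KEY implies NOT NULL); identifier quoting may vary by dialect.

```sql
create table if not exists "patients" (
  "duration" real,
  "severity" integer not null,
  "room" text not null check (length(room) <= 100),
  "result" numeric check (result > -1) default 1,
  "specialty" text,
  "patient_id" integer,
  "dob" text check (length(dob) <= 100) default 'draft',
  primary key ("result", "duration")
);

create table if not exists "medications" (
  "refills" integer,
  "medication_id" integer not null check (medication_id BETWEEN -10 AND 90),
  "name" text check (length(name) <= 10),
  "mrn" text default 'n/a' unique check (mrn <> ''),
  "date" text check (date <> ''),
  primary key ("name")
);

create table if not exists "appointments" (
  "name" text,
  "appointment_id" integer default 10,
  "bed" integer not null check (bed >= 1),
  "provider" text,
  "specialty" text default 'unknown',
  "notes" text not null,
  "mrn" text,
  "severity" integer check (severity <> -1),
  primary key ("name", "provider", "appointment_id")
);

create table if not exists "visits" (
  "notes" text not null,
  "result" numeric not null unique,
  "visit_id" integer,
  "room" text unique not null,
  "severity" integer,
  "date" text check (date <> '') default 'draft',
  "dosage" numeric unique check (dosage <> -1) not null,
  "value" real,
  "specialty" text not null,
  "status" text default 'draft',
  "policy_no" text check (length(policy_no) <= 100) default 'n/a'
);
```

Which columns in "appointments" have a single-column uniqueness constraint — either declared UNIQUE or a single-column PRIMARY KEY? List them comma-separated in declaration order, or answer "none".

none

- name: part of a composite PRIMARY KEY — only the tuple is unique, not this column on its own.
- appointment_id: part of a composite PRIMARY KEY — only the tuple is unique, not this column on its own.
- bed: no UNIQUE or single-column PK constraint.
- provider: part of a composite PRIMARY KEY — only the tuple is unique, not this column on its own.
- specialty: no UNIQUE or single-column PK constraint.
- notes: no UNIQUE or single-column PK constraint.
- mrn: no UNIQUE or single-column PK constraint.
- severity: no UNIQUE or single-column PK constraint.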